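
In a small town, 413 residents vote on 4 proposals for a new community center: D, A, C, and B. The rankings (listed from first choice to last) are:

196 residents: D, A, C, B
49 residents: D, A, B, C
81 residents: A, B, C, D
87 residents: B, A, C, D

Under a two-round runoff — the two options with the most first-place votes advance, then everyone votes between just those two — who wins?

Round 1 first-place votes: D 245, A 81, C 0, B 87.
D and B advance.
Runoff: D is preferred to B by 245 voters; B by 168.
D wins the runoff.

D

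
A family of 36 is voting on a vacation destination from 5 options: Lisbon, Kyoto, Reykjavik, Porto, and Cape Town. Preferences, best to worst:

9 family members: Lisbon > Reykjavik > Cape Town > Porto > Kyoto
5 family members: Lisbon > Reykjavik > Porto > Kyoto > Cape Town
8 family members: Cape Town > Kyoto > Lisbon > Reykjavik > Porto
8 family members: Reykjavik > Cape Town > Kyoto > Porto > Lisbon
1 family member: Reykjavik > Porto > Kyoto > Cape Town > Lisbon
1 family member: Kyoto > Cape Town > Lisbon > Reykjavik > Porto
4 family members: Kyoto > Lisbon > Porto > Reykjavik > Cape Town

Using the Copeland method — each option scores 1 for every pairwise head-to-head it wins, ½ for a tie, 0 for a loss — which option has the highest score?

Lisbon: beats Reykjavik and Porto; ties Cape Town; loses to Kyoto → score 2.5.
Kyoto: beats Lisbon and Porto; loses to Reykjavik and Cape Town → score 2.
Reykjavik: beats Kyoto, Porto, and Cape Town; loses to Lisbon → score 3.
Porto: loses to Lisbon, Kyoto, Reykjavik, and Cape Town → score 0.
Cape Town: beats Kyoto and Porto; ties Lisbon; loses to Reykjavik → score 2.5.
Reykjavik has the best pairwise record.

Reykjavik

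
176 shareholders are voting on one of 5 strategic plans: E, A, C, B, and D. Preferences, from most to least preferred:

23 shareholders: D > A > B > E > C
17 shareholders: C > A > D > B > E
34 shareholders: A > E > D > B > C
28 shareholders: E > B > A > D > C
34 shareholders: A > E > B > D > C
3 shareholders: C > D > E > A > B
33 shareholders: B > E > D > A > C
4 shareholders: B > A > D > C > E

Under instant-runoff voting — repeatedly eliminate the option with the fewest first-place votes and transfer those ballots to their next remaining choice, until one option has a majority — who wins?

A

Round 1: E 28, A 68, C 20, B 37, D 23. Eliminate C.
Round 2: E 28, A 85, B 37, D 26. Eliminate D.
Round 3: E 31, A 108, B 37. A has a majority.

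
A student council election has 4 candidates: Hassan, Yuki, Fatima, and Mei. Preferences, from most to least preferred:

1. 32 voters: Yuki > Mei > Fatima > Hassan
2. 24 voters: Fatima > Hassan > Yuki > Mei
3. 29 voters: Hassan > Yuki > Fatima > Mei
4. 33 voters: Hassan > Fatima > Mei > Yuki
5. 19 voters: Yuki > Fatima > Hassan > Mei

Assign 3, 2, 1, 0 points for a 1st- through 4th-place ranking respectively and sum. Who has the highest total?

Hassan: 32·0 + 24·2 + 29·3 + 33·3 + 19·1 = 253
Yuki: 32·3 + 24·1 + 29·2 + 33·0 + 19·3 = 235
Fatima: 32·1 + 24·3 + 29·1 + 33·2 + 19·2 = 237
Mei: 32·2 + 24·0 + 29·0 + 33·1 + 19·0 = 97
Hassan has the highest Borda score (253).

Hassan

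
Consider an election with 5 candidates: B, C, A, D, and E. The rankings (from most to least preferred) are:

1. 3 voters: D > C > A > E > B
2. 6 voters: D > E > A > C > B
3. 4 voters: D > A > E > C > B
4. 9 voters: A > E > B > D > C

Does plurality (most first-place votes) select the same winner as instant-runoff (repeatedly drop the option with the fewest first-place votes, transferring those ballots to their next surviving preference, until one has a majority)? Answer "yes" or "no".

Plurality — first-place votes: B 0, C 0, A 9, D 13, E 0. Winner: D.
Instant-runoff — R1 B 0, C 0, A 9, D 13, E 0 (D winner). Winner: D.
The two methods agree.

yes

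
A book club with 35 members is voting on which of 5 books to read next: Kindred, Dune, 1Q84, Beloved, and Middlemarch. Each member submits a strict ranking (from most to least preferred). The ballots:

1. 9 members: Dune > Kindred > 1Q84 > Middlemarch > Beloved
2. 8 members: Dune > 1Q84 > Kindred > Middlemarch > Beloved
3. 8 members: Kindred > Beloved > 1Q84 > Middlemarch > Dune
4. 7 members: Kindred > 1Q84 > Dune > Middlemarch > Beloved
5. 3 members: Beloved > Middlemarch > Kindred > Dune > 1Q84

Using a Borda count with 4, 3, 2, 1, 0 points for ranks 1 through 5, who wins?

Kindred

Kindred: 9·3 + 8·2 + 8·4 + 7·4 + 3·2 = 109
Dune: 9·4 + 8·4 + 8·0 + 7·2 + 3·1 = 85
1Q84: 9·2 + 8·3 + 8·2 + 7·3 + 3·0 = 79
Beloved: 9·0 + 8·0 + 8·3 + 7·0 + 3·4 = 36
Middlemarch: 9·1 + 8·1 + 8·1 + 7·1 + 3·3 = 41
Kindred has the highest Borda score (109).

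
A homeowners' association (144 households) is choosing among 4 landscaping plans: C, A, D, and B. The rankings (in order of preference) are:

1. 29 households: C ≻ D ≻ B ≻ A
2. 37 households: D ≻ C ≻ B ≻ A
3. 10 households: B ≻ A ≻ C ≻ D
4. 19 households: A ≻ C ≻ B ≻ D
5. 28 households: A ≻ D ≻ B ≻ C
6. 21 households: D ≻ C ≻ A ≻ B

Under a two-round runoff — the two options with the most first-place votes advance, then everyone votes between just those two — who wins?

D

Round 1 first-place votes: C 29, A 47, D 58, B 10.
D and A advance.
Runoff: D is preferred to A by 87 voters; A by 57.
D wins the runoff.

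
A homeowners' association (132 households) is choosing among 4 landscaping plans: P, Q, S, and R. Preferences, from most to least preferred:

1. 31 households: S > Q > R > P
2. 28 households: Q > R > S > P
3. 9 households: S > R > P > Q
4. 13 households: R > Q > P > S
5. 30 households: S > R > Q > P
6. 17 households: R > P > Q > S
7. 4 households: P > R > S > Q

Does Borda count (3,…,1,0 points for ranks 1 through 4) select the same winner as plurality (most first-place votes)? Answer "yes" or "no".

no

Borda — scores: P 68, Q 219, S 242, R 263. Winner: R.
Plurality — first-place votes: P 4, Q 28, S 70, R 30. Winner: S.
The two methods disagree.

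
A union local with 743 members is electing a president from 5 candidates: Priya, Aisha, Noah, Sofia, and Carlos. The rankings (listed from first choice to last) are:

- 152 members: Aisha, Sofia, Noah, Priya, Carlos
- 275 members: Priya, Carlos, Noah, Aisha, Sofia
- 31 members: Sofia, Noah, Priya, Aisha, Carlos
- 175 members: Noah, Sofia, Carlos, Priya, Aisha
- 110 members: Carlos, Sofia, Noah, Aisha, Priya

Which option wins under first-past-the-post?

Priya

First-place votes: Priya 275, Aisha 152, Noah 175, Sofia 31, Carlos 110.
Priya has the most first-place votes.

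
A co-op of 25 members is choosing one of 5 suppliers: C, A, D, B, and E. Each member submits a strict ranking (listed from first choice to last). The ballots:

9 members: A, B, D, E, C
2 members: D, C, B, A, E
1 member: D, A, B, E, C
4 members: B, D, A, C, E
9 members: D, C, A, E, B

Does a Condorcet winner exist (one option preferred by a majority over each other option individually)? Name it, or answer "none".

none

Checking pairwise contests:
A beats C 14–11.
D beats A 16–9.
B beats D 13–12.
A beats B 19–6.
C beats E 15–10.
Every option loses at least one head-to-head, so there is no Condorcet winner.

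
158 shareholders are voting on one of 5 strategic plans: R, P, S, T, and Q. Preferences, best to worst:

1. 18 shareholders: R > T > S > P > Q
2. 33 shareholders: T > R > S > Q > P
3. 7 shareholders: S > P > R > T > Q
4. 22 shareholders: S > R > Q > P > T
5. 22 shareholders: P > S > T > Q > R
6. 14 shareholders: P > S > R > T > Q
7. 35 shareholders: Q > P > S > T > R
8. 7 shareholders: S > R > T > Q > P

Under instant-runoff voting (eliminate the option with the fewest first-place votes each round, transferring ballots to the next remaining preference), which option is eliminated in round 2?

Round 1: R 18, P 36, S 36, T 33, Q 35. Eliminate R.
Round 2: P 36, S 36, T 51, Q 35. Eliminate Q.

Q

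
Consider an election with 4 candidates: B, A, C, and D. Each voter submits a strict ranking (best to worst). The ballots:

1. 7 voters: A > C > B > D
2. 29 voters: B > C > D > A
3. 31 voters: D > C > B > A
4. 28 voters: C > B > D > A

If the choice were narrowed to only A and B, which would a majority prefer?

B

Voters preferring A to B: 7; preferring B to A: 88.
B wins the head-to-head.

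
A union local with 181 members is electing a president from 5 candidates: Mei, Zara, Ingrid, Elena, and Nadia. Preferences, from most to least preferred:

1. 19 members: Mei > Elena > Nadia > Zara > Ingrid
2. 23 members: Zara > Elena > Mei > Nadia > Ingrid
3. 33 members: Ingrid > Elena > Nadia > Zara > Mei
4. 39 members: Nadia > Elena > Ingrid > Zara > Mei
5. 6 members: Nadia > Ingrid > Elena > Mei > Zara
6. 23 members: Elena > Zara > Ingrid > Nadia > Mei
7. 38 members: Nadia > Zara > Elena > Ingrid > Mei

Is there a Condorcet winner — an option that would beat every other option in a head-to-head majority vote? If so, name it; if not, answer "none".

Elena

Elena vs Mei: 162–19 for Elena.
Elena vs Zara: 120–61 for Elena.
Elena vs Ingrid: 142–39 for Elena.
Elena vs Nadia: 98–83 for Elena.
Elena beats every other option head-to-head.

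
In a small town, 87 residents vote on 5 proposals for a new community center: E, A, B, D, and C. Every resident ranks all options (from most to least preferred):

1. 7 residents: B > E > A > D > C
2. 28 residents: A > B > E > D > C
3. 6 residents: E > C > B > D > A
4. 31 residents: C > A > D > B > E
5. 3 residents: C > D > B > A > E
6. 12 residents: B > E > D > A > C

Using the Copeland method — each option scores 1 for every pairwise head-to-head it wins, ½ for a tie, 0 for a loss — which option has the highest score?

E: beats D and C; loses to A and B → score 2.
A: beats E, B, D, and C → score 4.
B: beats E, D, and C; loses to A → score 3.
D: beats C; loses to E, A, and B → score 1.
C: loses to E, A, B, and D → score 0.
A has the best pairwise record.

A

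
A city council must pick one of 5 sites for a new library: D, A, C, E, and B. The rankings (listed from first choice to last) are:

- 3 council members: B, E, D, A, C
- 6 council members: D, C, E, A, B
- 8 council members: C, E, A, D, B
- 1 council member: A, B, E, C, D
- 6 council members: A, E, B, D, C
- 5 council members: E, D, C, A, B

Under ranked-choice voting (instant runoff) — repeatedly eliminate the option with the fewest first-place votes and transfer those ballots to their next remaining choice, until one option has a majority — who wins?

E

Round 1: D 6, A 7, C 8, E 5, B 3. Eliminate B.
Round 2: D 6, A 7, C 8, E 8. Eliminate D.
Round 3: A 7, C 14, E 8. Eliminate A.
Round 4: C 14, E 15. E has a majority.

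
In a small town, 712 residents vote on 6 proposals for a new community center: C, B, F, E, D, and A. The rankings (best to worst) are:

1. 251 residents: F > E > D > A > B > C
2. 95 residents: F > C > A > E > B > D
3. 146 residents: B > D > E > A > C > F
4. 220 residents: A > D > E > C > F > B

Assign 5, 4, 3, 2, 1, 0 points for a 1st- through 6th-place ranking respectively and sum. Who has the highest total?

C: 251·0 + 95·4 + 146·1 + 220·2 = 966
B: 251·1 + 95·1 + 146·5 + 220·0 = 1076
F: 251·5 + 95·5 + 146·0 + 220·1 = 1950
E: 251·4 + 95·2 + 146·3 + 220·3 = 2292
D: 251·3 + 95·0 + 146·4 + 220·4 = 2217
A: 251·2 + 95·3 + 146·2 + 220·5 = 2179
E has the highest Borda score (2292).

E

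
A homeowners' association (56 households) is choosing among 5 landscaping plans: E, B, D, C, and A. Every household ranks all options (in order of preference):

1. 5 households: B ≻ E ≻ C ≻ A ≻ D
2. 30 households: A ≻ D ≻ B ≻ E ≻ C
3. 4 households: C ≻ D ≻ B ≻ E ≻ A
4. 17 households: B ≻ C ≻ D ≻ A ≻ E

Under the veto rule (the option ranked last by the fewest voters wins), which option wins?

B

Last-place votes: E 17, B 0, D 5, C 30, A 4.
B is ranked last by the fewest voters, so B wins.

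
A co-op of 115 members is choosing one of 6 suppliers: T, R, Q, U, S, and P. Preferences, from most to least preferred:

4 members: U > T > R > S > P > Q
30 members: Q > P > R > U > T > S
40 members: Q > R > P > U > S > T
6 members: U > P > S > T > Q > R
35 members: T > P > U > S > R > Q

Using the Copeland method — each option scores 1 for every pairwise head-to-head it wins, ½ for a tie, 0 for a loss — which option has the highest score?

Q

T: beats S; loses to R, Q, U, and P → score 1.
R: beats T, U, and S; loses to Q and P → score 3.
Q: beats T, R, U, S, and P → score 5.
U: beats T and S; loses to R, Q, and P → score 2.
S: loses to T, R, Q, U, and P → score 0.
P: beats T, R, U, and S; loses to Q → score 4.
Q has the best pairwise record.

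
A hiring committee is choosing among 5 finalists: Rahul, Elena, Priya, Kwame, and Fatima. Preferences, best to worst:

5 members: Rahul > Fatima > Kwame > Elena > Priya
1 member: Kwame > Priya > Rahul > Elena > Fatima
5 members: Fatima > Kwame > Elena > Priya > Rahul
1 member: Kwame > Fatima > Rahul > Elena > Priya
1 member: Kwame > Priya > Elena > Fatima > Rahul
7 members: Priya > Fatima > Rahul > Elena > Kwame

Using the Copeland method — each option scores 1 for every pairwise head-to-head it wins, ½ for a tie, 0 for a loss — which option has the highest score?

Rahul: beats Elena and Kwame; loses to Priya and Fatima → score 2.
Elena: beats Priya; loses to Rahul, Kwame, and Fatima → score 1.
Priya: beats Rahul; loses to Elena, Kwame, and Fatima → score 1.
Kwame: beats Elena and Priya; loses to Rahul and Fatima → score 2.
Fatima: beats Rahul, Elena, Priya, and Kwame → score 4.
Fatima has the best pairwise record.

Fatima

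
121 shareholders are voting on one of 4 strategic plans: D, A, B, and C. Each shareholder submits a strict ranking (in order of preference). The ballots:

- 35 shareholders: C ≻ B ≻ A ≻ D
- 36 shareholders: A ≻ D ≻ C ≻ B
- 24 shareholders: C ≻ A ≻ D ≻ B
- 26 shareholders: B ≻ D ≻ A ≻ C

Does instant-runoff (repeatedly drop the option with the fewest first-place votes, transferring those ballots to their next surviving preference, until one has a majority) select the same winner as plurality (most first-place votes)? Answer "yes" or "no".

no

Instant-runoff — R1 D 0, A 36, B 26, C 59 (D out); R2 A 36, B 26, C 59 (B out); R3 A 62, C 59 (A winner). Winner: A.
Plurality — first-place votes: D 0, A 36, B 26, C 59. Winner: C.
The two methods disagree.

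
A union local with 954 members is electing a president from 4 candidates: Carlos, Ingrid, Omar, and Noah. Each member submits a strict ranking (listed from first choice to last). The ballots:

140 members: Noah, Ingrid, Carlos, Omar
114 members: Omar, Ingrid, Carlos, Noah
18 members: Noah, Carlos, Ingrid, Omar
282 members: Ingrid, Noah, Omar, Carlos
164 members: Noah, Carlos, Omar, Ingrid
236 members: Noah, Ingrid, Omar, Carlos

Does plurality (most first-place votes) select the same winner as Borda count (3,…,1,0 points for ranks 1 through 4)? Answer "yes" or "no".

yes

Plurality — first-place votes: Carlos 0, Ingrid 282, Omar 114, Noah 558. Winner: Noah.
Borda — scores: Carlos 618, Ingrid 1844, Omar 1024, Noah 2238. Winner: Noah.
The two methods agree.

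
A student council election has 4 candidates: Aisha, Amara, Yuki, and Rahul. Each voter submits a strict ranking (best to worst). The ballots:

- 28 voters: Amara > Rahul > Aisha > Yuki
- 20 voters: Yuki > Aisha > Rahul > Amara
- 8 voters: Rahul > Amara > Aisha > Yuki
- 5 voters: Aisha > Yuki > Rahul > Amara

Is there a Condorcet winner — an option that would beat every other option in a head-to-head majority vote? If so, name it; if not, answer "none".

Rahul

Rahul vs Aisha: 36–25 for Rahul.
Rahul vs Amara: 33–28 for Rahul.
Rahul vs Yuki: 36–25 for Rahul.
Rahul beats every other option head-to-head.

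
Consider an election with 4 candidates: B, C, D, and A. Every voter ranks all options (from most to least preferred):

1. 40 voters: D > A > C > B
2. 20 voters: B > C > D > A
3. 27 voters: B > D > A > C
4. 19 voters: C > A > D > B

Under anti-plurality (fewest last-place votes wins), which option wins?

D

Last-place votes: B 59, C 27, D 0, A 20.
D is ranked last by the fewest voters, so D wins.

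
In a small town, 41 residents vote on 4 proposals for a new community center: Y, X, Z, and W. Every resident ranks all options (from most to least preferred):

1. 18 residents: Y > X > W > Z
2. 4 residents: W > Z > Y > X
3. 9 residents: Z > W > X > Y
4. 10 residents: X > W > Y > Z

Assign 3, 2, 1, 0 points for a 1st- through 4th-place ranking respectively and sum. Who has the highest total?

X

Y: 18·3 + 4·1 + 9·0 + 10·1 = 68
X: 18·2 + 4·0 + 9·1 + 10·3 = 75
Z: 18·0 + 4·2 + 9·3 + 10·0 = 35
W: 18·1 + 4·3 + 9·2 + 10·2 = 68
X has the highest Borda score (75).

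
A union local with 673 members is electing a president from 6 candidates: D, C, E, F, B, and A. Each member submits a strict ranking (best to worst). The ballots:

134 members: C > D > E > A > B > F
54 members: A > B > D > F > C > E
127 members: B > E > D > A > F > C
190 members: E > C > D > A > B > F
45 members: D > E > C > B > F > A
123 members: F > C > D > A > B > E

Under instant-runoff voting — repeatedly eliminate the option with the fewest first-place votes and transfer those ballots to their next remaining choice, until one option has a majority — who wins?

E

Round 1: D 45, C 134, E 190, F 123, B 127, A 54. Eliminate D.
Round 2: C 134, E 235, F 123, B 127, A 54. Eliminate A.
Round 3: C 134, E 235, F 123, B 181. Eliminate F.
Round 4: C 257, E 235, B 181. Eliminate B.
Round 5: C 311, E 362. E has a majority.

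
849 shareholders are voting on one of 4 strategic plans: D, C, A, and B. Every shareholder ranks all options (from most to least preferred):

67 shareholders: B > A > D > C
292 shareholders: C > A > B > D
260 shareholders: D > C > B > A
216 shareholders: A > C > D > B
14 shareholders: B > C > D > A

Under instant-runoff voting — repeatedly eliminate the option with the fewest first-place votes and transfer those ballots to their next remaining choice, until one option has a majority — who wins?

C

Round 1: D 260, C 292, A 216, B 81. Eliminate B.
Round 2: D 260, C 306, A 283. Eliminate D.
Round 3: C 566, A 283. C has a majority.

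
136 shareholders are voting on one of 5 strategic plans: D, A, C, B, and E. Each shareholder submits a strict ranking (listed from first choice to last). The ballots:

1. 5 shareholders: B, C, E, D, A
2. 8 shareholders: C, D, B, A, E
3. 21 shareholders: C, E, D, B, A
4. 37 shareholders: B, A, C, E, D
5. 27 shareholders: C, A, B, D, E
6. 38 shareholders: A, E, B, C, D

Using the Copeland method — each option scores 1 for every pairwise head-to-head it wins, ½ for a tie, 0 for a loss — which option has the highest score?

B

D: loses to A, C, B, and E → score 0.
A: beats D, C, and E; loses to B → score 3.
C: beats D and E; loses to A and B → score 2.
B: beats D, A, C, and E → score 4.
E: beats D; loses to A, C, and B → score 1.
B has the best pairwise record.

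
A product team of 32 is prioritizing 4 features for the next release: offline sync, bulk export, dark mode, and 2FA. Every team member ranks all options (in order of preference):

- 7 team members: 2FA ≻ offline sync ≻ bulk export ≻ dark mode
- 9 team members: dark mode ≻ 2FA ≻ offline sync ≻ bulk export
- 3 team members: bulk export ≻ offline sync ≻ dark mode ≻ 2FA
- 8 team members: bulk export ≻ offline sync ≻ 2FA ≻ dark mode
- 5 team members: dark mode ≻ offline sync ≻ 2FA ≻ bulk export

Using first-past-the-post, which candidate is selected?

dark mode

First-place votes: offline sync 0, bulk export 11, dark mode 14, 2FA 7.
dark mode has the most first-place votes.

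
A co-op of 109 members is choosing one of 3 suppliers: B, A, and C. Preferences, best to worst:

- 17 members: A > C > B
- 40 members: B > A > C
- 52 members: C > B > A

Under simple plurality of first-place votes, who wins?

C

First-place votes: B 40, A 17, C 52.
C has the most first-place votes.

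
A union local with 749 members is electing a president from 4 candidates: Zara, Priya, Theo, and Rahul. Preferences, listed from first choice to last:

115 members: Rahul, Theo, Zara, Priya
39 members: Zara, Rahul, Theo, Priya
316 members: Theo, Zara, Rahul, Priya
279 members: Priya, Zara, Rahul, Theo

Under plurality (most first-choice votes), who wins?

Theo

First-place votes: Zara 39, Priya 279, Theo 316, Rahul 115.
Theo has the most first-place votes.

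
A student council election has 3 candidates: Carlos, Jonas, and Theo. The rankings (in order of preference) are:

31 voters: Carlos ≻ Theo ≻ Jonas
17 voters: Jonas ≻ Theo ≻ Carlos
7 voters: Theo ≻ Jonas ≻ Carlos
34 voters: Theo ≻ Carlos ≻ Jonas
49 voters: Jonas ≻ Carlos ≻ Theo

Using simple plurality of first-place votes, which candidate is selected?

First-place votes: Carlos 31, Jonas 66, Theo 41.
Jonas has the most first-place votes.

Jonas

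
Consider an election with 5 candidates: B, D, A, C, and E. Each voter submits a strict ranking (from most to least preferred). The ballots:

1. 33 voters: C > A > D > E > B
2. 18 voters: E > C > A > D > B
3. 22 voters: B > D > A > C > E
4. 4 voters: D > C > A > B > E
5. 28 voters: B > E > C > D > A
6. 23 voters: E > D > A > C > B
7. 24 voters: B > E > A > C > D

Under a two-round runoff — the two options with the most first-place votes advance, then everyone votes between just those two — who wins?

Round 1 first-place votes: B 74, D 4, A 0, C 33, E 41.
B and E advance.
Runoff: B is preferred to E by 78 voters; E by 74.
B wins the runoff.

B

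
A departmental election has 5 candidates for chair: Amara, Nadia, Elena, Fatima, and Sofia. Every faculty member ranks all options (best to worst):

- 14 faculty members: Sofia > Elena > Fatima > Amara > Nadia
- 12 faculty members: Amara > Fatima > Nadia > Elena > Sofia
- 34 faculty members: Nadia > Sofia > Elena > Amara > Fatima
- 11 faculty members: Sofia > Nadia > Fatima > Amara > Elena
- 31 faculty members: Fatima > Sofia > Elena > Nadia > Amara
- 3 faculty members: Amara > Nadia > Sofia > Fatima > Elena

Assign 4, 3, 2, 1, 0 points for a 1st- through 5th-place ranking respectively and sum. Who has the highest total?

Sofia

Amara: 14·1 + 12·4 + 34·1 + 11·1 + 31·0 + 3·4 = 119
Nadia: 14·0 + 12·2 + 34·4 + 11·3 + 31·1 + 3·3 = 233
Elena: 14·3 + 12·1 + 34·2 + 11·0 + 31·2 + 3·0 = 184
Fatima: 14·2 + 12·3 + 34·0 + 11·2 + 31·4 + 3·1 = 213
Sofia: 14·4 + 12·0 + 34·3 + 11·4 + 31·3 + 3·2 = 301
Sofia has the highest Borda score (301).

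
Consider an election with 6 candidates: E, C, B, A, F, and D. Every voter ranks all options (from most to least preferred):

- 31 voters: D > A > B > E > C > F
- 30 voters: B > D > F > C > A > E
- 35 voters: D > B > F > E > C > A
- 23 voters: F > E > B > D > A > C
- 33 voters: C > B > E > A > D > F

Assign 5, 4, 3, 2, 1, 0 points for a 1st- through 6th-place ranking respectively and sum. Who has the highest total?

E: 31·2 + 30·0 + 35·2 + 23·4 + 33·3 = 323
C: 31·1 + 30·2 + 35·1 + 23·0 + 33·5 = 291
B: 31·3 + 30·5 + 35·4 + 23·3 + 33·4 = 584
A: 31·4 + 30·1 + 35·0 + 23·1 + 33·2 = 243
F: 31·0 + 30·3 + 35·3 + 23·5 + 33·0 = 310
D: 31·5 + 30·4 + 35·5 + 23·2 + 33·1 = 529
B has the highest Borda score (584).

B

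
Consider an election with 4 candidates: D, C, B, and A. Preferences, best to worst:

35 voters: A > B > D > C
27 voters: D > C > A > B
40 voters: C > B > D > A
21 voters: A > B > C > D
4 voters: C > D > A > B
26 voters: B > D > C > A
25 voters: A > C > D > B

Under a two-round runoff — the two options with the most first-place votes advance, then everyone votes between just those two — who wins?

Round 1 first-place votes: D 27, C 44, B 26, A 81.
A and C advance.
Runoff: A is preferred to C by 81 voters; C by 97.
C wins the runoff.

C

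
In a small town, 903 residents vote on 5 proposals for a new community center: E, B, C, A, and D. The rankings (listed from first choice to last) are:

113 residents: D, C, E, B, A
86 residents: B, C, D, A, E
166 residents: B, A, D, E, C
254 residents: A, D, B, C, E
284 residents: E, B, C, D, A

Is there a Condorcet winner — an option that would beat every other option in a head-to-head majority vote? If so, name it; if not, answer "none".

B vs E: 506–397 for B.
B vs C: 790–113 for B.
B vs A: 649–254 for B.
B vs D: 536–367 for B.
B beats every other option head-to-head.

B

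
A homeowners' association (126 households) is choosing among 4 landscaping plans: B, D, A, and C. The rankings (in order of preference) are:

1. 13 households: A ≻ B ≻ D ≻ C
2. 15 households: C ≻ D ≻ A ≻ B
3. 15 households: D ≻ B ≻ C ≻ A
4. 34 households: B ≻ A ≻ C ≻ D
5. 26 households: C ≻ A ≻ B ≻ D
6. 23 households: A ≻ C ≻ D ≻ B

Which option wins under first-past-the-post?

C

First-place votes: B 34, D 15, A 36, C 41.
C has the most first-place votes.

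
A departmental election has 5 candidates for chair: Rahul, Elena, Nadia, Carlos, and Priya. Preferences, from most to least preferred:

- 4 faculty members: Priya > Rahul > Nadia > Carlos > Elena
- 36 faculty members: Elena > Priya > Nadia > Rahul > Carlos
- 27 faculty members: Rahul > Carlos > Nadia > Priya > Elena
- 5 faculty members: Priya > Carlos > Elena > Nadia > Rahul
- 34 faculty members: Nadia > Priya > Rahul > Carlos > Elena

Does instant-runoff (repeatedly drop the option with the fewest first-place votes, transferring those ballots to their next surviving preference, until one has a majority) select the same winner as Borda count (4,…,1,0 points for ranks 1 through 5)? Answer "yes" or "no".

Instant-runoff — R1 Rahul 27, Elena 36, Nadia 34, Carlos 0, Priya 9 (Carlos out); R2 Rahul 27, Elena 36, Nadia 34, Priya 9 (Priya out); R3 Rahul 31, Elena 41, Nadia 34 (Rahul out); R4 Elena 41, Nadia 65 (Nadia winner). Winner: Nadia.
Borda — scores: Rahul 224, Elena 154, Nadia 275, Carlos 134, Priya 273. Winner: Nadia.
The two methods agree.

yes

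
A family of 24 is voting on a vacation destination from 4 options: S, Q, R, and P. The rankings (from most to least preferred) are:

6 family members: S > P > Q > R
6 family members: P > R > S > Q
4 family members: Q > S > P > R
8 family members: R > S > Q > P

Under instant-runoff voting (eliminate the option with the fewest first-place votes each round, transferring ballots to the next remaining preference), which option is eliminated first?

Round 1: S 6, Q 4, R 8, P 6. Eliminate Q.

Q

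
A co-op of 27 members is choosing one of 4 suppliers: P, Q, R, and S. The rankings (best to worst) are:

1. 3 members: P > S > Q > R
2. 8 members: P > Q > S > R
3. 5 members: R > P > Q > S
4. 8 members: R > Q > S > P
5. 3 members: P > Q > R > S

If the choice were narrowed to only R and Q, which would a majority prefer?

Q

Voters preferring R to Q: 13; preferring Q to R: 14.
Q wins the head-to-head.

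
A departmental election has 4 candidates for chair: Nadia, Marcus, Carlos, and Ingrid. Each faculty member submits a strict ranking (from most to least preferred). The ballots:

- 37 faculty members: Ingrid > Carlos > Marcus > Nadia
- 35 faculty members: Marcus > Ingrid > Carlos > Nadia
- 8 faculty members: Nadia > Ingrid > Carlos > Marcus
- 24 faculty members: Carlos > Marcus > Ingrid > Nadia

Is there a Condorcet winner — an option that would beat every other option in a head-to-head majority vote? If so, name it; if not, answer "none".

none

Checking pairwise contests:
Marcus beats Nadia 96–8.
Carlos beats Marcus 69–35.
Ingrid beats Carlos 80–24.
Marcus beats Ingrid 59–45.
Every option loses at least one head-to-head, so there is no Condorcet winner.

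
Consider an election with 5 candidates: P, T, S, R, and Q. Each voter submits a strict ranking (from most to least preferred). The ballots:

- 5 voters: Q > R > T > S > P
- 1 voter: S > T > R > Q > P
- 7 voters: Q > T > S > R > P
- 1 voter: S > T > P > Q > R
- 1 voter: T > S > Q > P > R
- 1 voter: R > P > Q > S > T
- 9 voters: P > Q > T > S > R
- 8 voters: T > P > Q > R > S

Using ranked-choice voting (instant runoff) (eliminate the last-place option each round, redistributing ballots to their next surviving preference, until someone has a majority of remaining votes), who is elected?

Q

Round 1: P 9, T 9, S 2, R 1, Q 12. Eliminate R.
Round 2: P 10, T 9, S 2, Q 12. Eliminate S.
Round 3: P 10, T 11, Q 12. Eliminate P.
Round 4: T 11, Q 22. Q has a majority.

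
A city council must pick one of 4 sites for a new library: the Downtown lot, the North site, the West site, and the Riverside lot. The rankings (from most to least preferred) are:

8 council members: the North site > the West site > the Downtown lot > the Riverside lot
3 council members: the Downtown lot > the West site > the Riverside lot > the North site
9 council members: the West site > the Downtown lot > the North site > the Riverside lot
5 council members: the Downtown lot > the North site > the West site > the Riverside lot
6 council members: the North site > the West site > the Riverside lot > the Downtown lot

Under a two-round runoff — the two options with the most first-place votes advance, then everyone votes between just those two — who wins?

Round 1 first-place votes: the Downtown lot 8, the North site 14, the West site 9, the Riverside lot 0.
the North site and the West site advance.
Runoff: the North site is preferred to the West site by 19 voters; the West site by 12.
the North site wins the runoff.

the North site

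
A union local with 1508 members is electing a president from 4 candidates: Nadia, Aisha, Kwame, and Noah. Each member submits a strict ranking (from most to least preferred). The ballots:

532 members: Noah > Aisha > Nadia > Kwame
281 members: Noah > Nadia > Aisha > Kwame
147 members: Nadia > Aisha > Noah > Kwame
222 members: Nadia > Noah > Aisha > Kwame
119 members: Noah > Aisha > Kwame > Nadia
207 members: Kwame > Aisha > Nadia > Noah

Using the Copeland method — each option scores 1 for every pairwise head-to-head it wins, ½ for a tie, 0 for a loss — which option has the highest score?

Nadia: beats Kwame; loses to Aisha and Noah → score 1.
Aisha: beats Nadia and Kwame; loses to Noah → score 2.
Kwame: loses to Nadia, Aisha, and Noah → score 0.
Noah: beats Nadia, Aisha, and Kwame → score 3.
Noah has the best pairwise record.

Noah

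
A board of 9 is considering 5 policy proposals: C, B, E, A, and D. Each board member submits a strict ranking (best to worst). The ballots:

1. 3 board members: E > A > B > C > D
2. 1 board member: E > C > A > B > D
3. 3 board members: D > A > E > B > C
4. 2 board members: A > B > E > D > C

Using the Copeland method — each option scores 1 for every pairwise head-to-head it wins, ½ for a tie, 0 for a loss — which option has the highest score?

C: loses to B, E, A, and D → score 0.
B: beats C and D; loses to E and A → score 2.
E: beats C, B, and D; loses to A → score 3.
A: beats C, B, E, and D → score 4.
D: beats C; loses to B, E, and A → score 1.
A has the best pairwise record.

A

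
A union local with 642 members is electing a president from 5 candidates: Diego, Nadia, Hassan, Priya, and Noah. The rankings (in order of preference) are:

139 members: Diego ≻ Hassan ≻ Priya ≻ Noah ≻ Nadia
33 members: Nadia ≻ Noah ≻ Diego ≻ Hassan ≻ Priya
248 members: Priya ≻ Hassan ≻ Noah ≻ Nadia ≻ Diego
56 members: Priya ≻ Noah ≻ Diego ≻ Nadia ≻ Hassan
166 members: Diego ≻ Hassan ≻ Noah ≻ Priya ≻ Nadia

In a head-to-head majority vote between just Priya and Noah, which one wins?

Priya

Voters preferring Priya to Noah: 443; preferring Noah to Priya: 199.
Priya wins the head-to-head.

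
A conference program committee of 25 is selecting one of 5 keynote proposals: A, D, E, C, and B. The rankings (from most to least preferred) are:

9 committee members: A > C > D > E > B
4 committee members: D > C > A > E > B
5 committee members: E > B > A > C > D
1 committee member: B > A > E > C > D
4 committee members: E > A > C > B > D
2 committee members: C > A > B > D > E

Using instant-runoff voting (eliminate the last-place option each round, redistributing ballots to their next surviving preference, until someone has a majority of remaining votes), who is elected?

A

Round 1: A 9, D 4, E 9, C 2, B 1. Eliminate B.
Round 2: A 10, D 4, E 9, C 2. Eliminate C.
Round 3: A 12, D 4, E 9. Eliminate D.
Round 4: A 16, E 9. A has a majority.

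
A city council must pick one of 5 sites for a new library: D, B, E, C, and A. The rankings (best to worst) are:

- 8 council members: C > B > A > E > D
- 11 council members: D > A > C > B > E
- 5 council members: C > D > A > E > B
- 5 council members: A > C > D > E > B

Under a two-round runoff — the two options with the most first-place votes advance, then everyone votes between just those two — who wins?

Round 1 first-place votes: D 11, B 0, E 0, C 13, A 5.
C and D advance.
Runoff: C is preferred to D by 18 voters; D by 11.
C wins the runoff.

C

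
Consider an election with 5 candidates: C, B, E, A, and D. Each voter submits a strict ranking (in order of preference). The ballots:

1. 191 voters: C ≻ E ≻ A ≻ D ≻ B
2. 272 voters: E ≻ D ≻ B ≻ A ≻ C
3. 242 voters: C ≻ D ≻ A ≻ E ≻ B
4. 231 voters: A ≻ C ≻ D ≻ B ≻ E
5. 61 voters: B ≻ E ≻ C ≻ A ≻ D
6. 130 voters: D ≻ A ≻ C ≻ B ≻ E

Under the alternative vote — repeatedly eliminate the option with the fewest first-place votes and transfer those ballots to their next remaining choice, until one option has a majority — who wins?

Round 1: C 433, B 61, E 272, A 231, D 130. Eliminate B.
Round 2: C 433, E 333, A 231, D 130. Eliminate D.
Round 3: C 433, E 333, A 361. Eliminate E.
Round 4: C 494, A 633. A has a majority.

A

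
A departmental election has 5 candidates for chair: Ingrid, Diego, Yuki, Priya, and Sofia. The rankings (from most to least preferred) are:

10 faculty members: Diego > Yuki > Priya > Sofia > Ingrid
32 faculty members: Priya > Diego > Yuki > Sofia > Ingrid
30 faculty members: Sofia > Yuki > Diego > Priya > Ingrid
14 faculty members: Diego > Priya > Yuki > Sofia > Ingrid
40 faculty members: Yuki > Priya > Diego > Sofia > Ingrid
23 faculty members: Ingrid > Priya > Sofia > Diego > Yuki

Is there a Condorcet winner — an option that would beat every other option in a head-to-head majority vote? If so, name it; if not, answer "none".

none

Checking pairwise contests:
Diego beats Ingrid 126–23.
Priya beats Diego 95–54.
Diego beats Yuki 79–70.
Yuki beats Priya 80–69.
Diego beats Sofia 96–53.
Every option loses at least one head-to-head, so there is no Condorcet winner.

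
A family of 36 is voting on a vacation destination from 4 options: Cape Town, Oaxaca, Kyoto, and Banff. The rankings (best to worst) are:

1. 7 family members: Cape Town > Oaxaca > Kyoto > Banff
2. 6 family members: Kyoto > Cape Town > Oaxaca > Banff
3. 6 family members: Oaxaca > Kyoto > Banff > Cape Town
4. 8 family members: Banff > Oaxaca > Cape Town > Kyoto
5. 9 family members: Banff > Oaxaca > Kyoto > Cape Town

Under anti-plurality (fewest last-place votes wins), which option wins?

Last-place votes: Cape Town 15, Oaxaca 0, Kyoto 8, Banff 13.
Oaxaca is ranked last by the fewest voters, so Oaxaca wins.

Oaxaca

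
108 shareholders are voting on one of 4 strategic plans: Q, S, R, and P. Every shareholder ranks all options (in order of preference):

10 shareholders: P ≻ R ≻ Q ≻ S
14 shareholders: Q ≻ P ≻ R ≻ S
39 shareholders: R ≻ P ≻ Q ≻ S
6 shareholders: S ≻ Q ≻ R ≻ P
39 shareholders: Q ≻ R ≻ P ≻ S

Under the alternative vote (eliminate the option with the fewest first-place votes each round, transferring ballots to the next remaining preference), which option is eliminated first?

S

Round 1: Q 53, S 6, R 39, P 10. Eliminate S.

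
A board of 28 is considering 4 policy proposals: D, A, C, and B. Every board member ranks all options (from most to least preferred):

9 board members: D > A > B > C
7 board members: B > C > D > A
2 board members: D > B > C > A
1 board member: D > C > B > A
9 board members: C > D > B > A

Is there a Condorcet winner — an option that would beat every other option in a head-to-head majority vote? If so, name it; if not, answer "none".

none

Checking pairwise contests:
C beats D 16–12.
D beats A 28–0.
B beats C 18–10.
D beats B 21–7.
Every option loses at least one head-to-head, so there is no Condorcet winner.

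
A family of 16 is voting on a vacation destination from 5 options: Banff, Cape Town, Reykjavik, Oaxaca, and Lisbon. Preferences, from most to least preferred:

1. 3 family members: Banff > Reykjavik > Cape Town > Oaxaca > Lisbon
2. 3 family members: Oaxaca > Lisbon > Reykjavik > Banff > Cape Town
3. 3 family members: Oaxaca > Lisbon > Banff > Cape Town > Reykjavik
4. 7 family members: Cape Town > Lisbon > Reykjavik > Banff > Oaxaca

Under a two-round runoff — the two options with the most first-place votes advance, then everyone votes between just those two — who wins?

Cape Town

Round 1 first-place votes: Banff 3, Cape Town 7, Reykjavik 0, Oaxaca 6, Lisbon 0.
Cape Town and Oaxaca advance.
Runoff: Cape Town is preferred to Oaxaca by 10 voters; Oaxaca by 6.
Cape Town wins the runoff.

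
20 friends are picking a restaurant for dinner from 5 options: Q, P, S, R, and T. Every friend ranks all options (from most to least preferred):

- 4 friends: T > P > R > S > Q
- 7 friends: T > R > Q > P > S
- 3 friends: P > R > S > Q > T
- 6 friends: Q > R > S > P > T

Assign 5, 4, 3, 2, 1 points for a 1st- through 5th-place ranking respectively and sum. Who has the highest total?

R

Q: 4·1 + 7·3 + 3·2 + 6·5 = 61
P: 4·4 + 7·2 + 3·5 + 6·2 = 57
S: 4·2 + 7·1 + 3·3 + 6·3 = 42
R: 4·3 + 7·4 + 3·4 + 6·4 = 76
T: 4·5 + 7·5 + 3·1 + 6·1 = 64
R has the highest Borda score (76).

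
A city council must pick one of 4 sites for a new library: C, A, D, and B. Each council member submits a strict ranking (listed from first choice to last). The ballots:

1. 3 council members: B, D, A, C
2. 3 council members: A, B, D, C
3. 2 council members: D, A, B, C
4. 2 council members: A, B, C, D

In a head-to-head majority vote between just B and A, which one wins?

Voters preferring B to A: 3; preferring A to B: 7.
A wins the head-to-head.

A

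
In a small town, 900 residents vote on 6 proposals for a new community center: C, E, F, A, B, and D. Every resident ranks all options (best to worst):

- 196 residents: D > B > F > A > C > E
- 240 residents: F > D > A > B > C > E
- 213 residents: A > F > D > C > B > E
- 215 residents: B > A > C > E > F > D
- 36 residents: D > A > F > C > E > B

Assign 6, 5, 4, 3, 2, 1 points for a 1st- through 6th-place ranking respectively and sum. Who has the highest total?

A

C: 196·2 + 240·2 + 213·3 + 215·4 + 36·3 = 2479
E: 196·1 + 240·1 + 213·1 + 215·3 + 36·2 = 1366
F: 196·4 + 240·6 + 213·5 + 215·2 + 36·4 = 3863
A: 196·3 + 240·4 + 213·6 + 215·5 + 36·5 = 4081
B: 196·5 + 240·3 + 213·2 + 215·6 + 36·1 = 3452
D: 196·6 + 240·5 + 213·4 + 215·1 + 36·6 = 3659
A has the highest Borda score (4081).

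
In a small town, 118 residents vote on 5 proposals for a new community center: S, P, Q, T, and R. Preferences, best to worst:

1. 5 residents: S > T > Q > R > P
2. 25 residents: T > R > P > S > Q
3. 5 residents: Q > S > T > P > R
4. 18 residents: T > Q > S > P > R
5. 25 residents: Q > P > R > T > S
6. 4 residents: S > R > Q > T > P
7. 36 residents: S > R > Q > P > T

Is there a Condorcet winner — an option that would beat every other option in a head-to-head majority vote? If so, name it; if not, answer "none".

Checking pairwise contests:
T beats S 68–50.
S beats P 68–50.
S beats Q 70–48.
P beats T 61–57.
S beats R 68–50.
Every option loses at least one head-to-head, so there is no Condorcet winner.

none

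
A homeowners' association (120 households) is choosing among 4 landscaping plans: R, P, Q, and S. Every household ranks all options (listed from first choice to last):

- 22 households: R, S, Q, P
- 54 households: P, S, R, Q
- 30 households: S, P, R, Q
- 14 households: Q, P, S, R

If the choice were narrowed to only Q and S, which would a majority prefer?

Voters preferring Q to S: 14; preferring S to Q: 106.
S wins the head-to-head.

S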